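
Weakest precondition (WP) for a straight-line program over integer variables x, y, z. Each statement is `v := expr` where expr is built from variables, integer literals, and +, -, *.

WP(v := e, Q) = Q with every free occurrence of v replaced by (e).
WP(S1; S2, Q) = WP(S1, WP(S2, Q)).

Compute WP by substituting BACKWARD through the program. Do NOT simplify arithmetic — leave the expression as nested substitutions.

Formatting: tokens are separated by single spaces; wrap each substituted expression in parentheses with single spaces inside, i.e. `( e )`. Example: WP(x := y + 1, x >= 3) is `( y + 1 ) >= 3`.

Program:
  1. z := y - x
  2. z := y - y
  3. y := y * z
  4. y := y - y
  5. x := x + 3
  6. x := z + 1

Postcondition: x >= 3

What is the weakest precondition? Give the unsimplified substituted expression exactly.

Answer: ( ( y - y ) + 1 ) >= 3

Derivation:
post: x >= 3
stmt 6: x := z + 1  -- replace 1 occurrence(s) of x with (z + 1)
  => ( z + 1 ) >= 3
stmt 5: x := x + 3  -- replace 0 occurrence(s) of x with (x + 3)
  => ( z + 1 ) >= 3
stmt 4: y := y - y  -- replace 0 occurrence(s) of y with (y - y)
  => ( z + 1 ) >= 3
stmt 3: y := y * z  -- replace 0 occurrence(s) of y with (y * z)
  => ( z + 1 ) >= 3
stmt 2: z := y - y  -- replace 1 occurrence(s) of z with (y - y)
  => ( ( y - y ) + 1 ) >= 3
stmt 1: z := y - x  -- replace 0 occurrence(s) of z with (y - x)
  => ( ( y - y ) + 1 ) >= 3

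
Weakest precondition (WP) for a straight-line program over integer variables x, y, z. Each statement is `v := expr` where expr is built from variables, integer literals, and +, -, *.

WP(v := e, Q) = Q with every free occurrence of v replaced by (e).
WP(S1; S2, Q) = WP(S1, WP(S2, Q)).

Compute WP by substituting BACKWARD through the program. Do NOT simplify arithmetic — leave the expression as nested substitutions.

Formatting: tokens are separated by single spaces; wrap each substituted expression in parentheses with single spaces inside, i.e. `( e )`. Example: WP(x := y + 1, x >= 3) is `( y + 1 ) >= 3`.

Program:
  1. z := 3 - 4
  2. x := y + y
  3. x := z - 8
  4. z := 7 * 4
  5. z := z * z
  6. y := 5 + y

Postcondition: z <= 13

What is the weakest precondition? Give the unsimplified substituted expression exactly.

post: z <= 13
stmt 6: y := 5 + y  -- replace 0 occurrence(s) of y with (5 + y)
  => z <= 13
stmt 5: z := z * z  -- replace 1 occurrence(s) of z with (z * z)
  => ( z * z ) <= 13
stmt 4: z := 7 * 4  -- replace 2 occurrence(s) of z with (7 * 4)
  => ( ( 7 * 4 ) * ( 7 * 4 ) ) <= 13
stmt 3: x := z - 8  -- replace 0 occurrence(s) of x with (z - 8)
  => ( ( 7 * 4 ) * ( 7 * 4 ) ) <= 13
stmt 2: x := y + y  -- replace 0 occurrence(s) of x with (y + y)
  => ( ( 7 * 4 ) * ( 7 * 4 ) ) <= 13
stmt 1: z := 3 - 4  -- replace 0 occurrence(s) of z with (3 - 4)
  => ( ( 7 * 4 ) * ( 7 * 4 ) ) <= 13

Answer: ( ( 7 * 4 ) * ( 7 * 4 ) ) <= 13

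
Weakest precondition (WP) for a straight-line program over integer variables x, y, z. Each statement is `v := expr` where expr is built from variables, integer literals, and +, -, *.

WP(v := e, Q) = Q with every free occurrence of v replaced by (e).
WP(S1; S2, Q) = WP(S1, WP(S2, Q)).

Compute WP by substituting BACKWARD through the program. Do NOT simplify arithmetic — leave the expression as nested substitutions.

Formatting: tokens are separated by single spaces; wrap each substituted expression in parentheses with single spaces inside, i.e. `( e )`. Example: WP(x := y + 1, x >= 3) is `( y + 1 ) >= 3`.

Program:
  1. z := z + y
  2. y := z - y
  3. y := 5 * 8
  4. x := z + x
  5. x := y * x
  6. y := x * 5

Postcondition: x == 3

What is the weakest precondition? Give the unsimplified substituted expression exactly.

Answer: ( ( 5 * 8 ) * ( ( z + y ) + x ) ) == 3

Derivation:
post: x == 3
stmt 6: y := x * 5  -- replace 0 occurrence(s) of y with (x * 5)
  => x == 3
stmt 5: x := y * x  -- replace 1 occurrence(s) of x with (y * x)
  => ( y * x ) == 3
stmt 4: x := z + x  -- replace 1 occurrence(s) of x with (z + x)
  => ( y * ( z + x ) ) == 3
stmt 3: y := 5 * 8  -- replace 1 occurrence(s) of y with (5 * 8)
  => ( ( 5 * 8 ) * ( z + x ) ) == 3
stmt 2: y := z - y  -- replace 0 occurrence(s) of y with (z - y)
  => ( ( 5 * 8 ) * ( z + x ) ) == 3
stmt 1: z := z + y  -- replace 1 occurrence(s) of z with (z + y)
  => ( ( 5 * 8 ) * ( ( z + y ) + x ) ) == 3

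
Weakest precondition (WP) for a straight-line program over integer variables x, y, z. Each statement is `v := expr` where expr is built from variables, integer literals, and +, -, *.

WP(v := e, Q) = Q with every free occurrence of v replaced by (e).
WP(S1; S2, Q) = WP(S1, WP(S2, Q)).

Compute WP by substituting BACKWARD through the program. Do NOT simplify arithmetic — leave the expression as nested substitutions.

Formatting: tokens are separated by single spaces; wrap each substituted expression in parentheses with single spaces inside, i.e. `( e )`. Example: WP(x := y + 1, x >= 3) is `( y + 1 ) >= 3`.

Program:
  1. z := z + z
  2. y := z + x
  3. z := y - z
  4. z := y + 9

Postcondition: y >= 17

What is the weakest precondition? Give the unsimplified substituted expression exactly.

Answer: ( ( z + z ) + x ) >= 17

Derivation:
post: y >= 17
stmt 4: z := y + 9  -- replace 0 occurrence(s) of z with (y + 9)
  => y >= 17
stmt 3: z := y - z  -- replace 0 occurrence(s) of z with (y - z)
  => y >= 17
stmt 2: y := z + x  -- replace 1 occurrence(s) of y with (z + x)
  => ( z + x ) >= 17
stmt 1: z := z + z  -- replace 1 occurrence(s) of z with (z + z)
  => ( ( z + z ) + x ) >= 17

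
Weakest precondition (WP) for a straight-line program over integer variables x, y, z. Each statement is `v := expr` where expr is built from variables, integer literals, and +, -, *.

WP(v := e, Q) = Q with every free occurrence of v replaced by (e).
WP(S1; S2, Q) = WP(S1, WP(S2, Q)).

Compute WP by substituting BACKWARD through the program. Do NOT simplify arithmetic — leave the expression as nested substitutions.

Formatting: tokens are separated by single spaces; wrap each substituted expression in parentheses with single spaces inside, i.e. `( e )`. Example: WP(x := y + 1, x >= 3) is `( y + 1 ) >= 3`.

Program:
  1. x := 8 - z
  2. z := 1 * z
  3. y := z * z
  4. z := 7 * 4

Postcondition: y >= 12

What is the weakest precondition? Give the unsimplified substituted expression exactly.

Answer: ( ( 1 * z ) * ( 1 * z ) ) >= 12

Derivation:
post: y >= 12
stmt 4: z := 7 * 4  -- replace 0 occurrence(s) of z with (7 * 4)
  => y >= 12
stmt 3: y := z * z  -- replace 1 occurrence(s) of y with (z * z)
  => ( z * z ) >= 12
stmt 2: z := 1 * z  -- replace 2 occurrence(s) of z with (1 * z)
  => ( ( 1 * z ) * ( 1 * z ) ) >= 12
stmt 1: x := 8 - z  -- replace 0 occurrence(s) of x with (8 - z)
  => ( ( 1 * z ) * ( 1 * z ) ) >= 12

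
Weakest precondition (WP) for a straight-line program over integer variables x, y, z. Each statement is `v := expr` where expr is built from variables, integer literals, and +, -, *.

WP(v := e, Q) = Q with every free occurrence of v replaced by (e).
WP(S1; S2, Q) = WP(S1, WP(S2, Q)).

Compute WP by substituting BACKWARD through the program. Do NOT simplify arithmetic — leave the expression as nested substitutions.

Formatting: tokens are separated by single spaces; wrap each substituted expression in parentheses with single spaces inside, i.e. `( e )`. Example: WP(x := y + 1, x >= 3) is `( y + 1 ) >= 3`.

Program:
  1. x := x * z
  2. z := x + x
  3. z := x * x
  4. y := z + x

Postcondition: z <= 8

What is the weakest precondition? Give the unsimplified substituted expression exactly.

Answer: ( ( x * z ) * ( x * z ) ) <= 8

Derivation:
post: z <= 8
stmt 4: y := z + x  -- replace 0 occurrence(s) of y with (z + x)
  => z <= 8
stmt 3: z := x * x  -- replace 1 occurrence(s) of z with (x * x)
  => ( x * x ) <= 8
stmt 2: z := x + x  -- replace 0 occurrence(s) of z with (x + x)
  => ( x * x ) <= 8
stmt 1: x := x * z  -- replace 2 occurrence(s) of x with (x * z)
  => ( ( x * z ) * ( x * z ) ) <= 8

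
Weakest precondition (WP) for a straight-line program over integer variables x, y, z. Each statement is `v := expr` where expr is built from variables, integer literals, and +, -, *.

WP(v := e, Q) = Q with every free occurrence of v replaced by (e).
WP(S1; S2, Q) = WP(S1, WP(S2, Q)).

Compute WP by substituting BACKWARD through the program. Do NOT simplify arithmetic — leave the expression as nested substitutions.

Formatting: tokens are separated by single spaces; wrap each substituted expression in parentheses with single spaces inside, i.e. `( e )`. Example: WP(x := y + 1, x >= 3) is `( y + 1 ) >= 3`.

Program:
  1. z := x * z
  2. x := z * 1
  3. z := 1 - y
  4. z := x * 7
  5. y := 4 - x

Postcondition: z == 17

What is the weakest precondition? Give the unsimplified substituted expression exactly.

post: z == 17
stmt 5: y := 4 - x  -- replace 0 occurrence(s) of y with (4 - x)
  => z == 17
stmt 4: z := x * 7  -- replace 1 occurrence(s) of z with (x * 7)
  => ( x * 7 ) == 17
stmt 3: z := 1 - y  -- replace 0 occurrence(s) of z with (1 - y)
  => ( x * 7 ) == 17
stmt 2: x := z * 1  -- replace 1 occurrence(s) of x with (z * 1)
  => ( ( z * 1 ) * 7 ) == 17
stmt 1: z := x * z  -- replace 1 occurrence(s) of z with (x * z)
  => ( ( ( x * z ) * 1 ) * 7 ) == 17

Answer: ( ( ( x * z ) * 1 ) * 7 ) == 17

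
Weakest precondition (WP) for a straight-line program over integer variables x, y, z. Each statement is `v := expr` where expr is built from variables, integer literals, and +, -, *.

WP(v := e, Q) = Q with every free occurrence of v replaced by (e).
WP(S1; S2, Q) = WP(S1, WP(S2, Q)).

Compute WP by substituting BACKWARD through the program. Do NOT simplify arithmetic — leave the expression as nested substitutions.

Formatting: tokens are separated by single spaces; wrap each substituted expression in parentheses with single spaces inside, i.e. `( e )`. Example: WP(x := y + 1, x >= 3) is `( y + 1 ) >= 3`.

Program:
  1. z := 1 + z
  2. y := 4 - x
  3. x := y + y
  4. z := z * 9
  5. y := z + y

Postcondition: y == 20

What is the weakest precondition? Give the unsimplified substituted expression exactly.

Answer: ( ( ( 1 + z ) * 9 ) + ( 4 - x ) ) == 20

Derivation:
post: y == 20
stmt 5: y := z + y  -- replace 1 occurrence(s) of y with (z + y)
  => ( z + y ) == 20
stmt 4: z := z * 9  -- replace 1 occurrence(s) of z with (z * 9)
  => ( ( z * 9 ) + y ) == 20
stmt 3: x := y + y  -- replace 0 occurrence(s) of x with (y + y)
  => ( ( z * 9 ) + y ) == 20
stmt 2: y := 4 - x  -- replace 1 occurrence(s) of y with (4 - x)
  => ( ( z * 9 ) + ( 4 - x ) ) == 20
stmt 1: z := 1 + z  -- replace 1 occurrence(s) of z with (1 + z)
  => ( ( ( 1 + z ) * 9 ) + ( 4 - x ) ) == 20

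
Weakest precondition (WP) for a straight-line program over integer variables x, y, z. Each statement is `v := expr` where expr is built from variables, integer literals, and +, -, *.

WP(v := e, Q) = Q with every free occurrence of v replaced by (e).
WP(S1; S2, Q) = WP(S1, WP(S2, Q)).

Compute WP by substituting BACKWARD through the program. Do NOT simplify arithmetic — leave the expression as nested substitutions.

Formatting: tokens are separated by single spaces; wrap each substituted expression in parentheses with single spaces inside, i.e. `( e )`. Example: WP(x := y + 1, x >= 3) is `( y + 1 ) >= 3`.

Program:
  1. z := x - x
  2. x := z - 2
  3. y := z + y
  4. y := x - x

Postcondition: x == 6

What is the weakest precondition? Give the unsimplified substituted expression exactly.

post: x == 6
stmt 4: y := x - x  -- replace 0 occurrence(s) of y with (x - x)
  => x == 6
stmt 3: y := z + y  -- replace 0 occurrence(s) of y with (z + y)
  => x == 6
stmt 2: x := z - 2  -- replace 1 occurrence(s) of x with (z - 2)
  => ( z - 2 ) == 6
stmt 1: z := x - x  -- replace 1 occurrence(s) of z with (x - x)
  => ( ( x - x ) - 2 ) == 6

Answer: ( ( x - x ) - 2 ) == 6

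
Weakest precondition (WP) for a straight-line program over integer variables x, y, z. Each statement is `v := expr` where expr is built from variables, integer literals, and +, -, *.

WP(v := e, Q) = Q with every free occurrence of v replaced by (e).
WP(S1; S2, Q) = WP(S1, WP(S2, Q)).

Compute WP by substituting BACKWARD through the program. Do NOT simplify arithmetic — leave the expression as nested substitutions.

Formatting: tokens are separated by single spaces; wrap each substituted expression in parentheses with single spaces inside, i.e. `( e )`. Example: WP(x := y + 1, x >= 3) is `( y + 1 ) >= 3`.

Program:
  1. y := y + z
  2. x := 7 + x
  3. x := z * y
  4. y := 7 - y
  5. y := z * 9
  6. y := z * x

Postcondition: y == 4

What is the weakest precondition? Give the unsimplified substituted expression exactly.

post: y == 4
stmt 6: y := z * x  -- replace 1 occurrence(s) of y with (z * x)
  => ( z * x ) == 4
stmt 5: y := z * 9  -- replace 0 occurrence(s) of y with (z * 9)
  => ( z * x ) == 4
stmt 4: y := 7 - y  -- replace 0 occurrence(s) of y with (7 - y)
  => ( z * x ) == 4
stmt 3: x := z * y  -- replace 1 occurrence(s) of x with (z * y)
  => ( z * ( z * y ) ) == 4
stmt 2: x := 7 + x  -- replace 0 occurrence(s) of x with (7 + x)
  => ( z * ( z * y ) ) == 4
stmt 1: y := y + z  -- replace 1 occurrence(s) of y with (y + z)
  => ( z * ( z * ( y + z ) ) ) == 4

Answer: ( z * ( z * ( y + z ) ) ) == 4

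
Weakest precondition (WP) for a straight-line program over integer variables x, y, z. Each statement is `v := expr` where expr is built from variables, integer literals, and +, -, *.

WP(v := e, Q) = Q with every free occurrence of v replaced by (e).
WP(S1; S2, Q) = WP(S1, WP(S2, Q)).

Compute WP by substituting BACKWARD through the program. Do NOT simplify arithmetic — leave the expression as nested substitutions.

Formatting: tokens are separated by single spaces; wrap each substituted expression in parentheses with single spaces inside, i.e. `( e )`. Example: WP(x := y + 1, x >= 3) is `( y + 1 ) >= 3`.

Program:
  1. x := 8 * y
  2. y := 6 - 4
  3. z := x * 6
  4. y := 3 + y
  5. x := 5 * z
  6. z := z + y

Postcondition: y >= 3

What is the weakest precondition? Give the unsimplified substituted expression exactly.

post: y >= 3
stmt 6: z := z + y  -- replace 0 occurrence(s) of z with (z + y)
  => y >= 3
stmt 5: x := 5 * z  -- replace 0 occurrence(s) of x with (5 * z)
  => y >= 3
stmt 4: y := 3 + y  -- replace 1 occurrence(s) of y with (3 + y)
  => ( 3 + y ) >= 3
stmt 3: z := x * 6  -- replace 0 occurrence(s) of z with (x * 6)
  => ( 3 + y ) >= 3
stmt 2: y := 6 - 4  -- replace 1 occurrence(s) of y with (6 - 4)
  => ( 3 + ( 6 - 4 ) ) >= 3
stmt 1: x := 8 * y  -- replace 0 occurrence(s) of x with (8 * y)
  => ( 3 + ( 6 - 4 ) ) >= 3

Answer: ( 3 + ( 6 - 4 ) ) >= 3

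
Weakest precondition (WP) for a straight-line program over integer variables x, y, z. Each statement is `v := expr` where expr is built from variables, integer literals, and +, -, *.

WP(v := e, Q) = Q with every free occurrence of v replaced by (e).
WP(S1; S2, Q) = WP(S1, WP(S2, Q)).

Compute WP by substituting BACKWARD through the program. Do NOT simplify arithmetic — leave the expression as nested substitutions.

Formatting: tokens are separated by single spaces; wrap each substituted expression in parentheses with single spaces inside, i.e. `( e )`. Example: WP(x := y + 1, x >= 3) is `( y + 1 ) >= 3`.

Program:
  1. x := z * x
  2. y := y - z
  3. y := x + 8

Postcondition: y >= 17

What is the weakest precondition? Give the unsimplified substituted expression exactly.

post: y >= 17
stmt 3: y := x + 8  -- replace 1 occurrence(s) of y with (x + 8)
  => ( x + 8 ) >= 17
stmt 2: y := y - z  -- replace 0 occurrence(s) of y with (y - z)
  => ( x + 8 ) >= 17
stmt 1: x := z * x  -- replace 1 occurrence(s) of x with (z * x)
  => ( ( z * x ) + 8 ) >= 17

Answer: ( ( z * x ) + 8 ) >= 17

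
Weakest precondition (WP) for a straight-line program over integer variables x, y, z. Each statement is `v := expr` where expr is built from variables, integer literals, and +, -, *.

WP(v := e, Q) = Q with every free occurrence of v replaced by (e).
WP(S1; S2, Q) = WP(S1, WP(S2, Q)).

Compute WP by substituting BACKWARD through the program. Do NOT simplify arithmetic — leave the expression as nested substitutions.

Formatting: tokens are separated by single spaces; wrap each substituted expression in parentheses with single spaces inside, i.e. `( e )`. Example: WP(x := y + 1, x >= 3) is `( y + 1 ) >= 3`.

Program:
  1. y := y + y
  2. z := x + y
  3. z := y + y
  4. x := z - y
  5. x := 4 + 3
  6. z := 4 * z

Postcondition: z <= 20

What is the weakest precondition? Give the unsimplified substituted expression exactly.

post: z <= 20
stmt 6: z := 4 * z  -- replace 1 occurrence(s) of z with (4 * z)
  => ( 4 * z ) <= 20
stmt 5: x := 4 + 3  -- replace 0 occurrence(s) of x with (4 + 3)
  => ( 4 * z ) <= 20
stmt 4: x := z - y  -- replace 0 occurrence(s) of x with (z - y)
  => ( 4 * z ) <= 20
stmt 3: z := y + y  -- replace 1 occurrence(s) of z with (y + y)
  => ( 4 * ( y + y ) ) <= 20
stmt 2: z := x + y  -- replace 0 occurrence(s) of z with (x + y)
  => ( 4 * ( y + y ) ) <= 20
stmt 1: y := y + y  -- replace 2 occurrence(s) of y with (y + y)
  => ( 4 * ( ( y + y ) + ( y + y ) ) ) <= 20

Answer: ( 4 * ( ( y + y ) + ( y + y ) ) ) <= 20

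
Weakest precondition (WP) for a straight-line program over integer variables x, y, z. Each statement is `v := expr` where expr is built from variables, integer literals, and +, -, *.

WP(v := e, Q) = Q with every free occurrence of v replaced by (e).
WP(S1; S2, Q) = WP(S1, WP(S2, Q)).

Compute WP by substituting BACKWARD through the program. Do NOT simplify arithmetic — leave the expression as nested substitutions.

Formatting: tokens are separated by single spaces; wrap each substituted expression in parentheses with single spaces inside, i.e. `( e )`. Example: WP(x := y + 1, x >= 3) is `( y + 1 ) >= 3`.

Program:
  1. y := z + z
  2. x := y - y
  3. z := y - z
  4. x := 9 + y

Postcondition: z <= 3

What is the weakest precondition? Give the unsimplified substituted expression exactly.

post: z <= 3
stmt 4: x := 9 + y  -- replace 0 occurrence(s) of x with (9 + y)
  => z <= 3
stmt 3: z := y - z  -- replace 1 occurrence(s) of z with (y - z)
  => ( y - z ) <= 3
stmt 2: x := y - y  -- replace 0 occurrence(s) of x with (y - y)
  => ( y - z ) <= 3
stmt 1: y := z + z  -- replace 1 occurrence(s) of y with (z + z)
  => ( ( z + z ) - z ) <= 3

Answer: ( ( z + z ) - z ) <= 3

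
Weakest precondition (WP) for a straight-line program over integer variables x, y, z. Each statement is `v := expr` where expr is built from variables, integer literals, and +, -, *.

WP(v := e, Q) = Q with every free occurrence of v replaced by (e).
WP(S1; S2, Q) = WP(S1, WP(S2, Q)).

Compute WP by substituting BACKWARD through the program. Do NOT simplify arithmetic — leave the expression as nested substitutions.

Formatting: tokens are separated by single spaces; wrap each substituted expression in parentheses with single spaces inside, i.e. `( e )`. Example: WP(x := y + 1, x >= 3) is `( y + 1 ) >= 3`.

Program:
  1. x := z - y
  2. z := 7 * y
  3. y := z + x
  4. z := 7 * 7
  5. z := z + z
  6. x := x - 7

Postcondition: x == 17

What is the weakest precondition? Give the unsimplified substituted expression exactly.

Answer: ( ( z - y ) - 7 ) == 17

Derivation:
post: x == 17
stmt 6: x := x - 7  -- replace 1 occurrence(s) of x with (x - 7)
  => ( x - 7 ) == 17
stmt 5: z := z + z  -- replace 0 occurrence(s) of z with (z + z)
  => ( x - 7 ) == 17
stmt 4: z := 7 * 7  -- replace 0 occurrence(s) of z with (7 * 7)
  => ( x - 7 ) == 17
stmt 3: y := z + x  -- replace 0 occurrence(s) of y with (z + x)
  => ( x - 7 ) == 17
stmt 2: z := 7 * y  -- replace 0 occurrence(s) of z with (7 * y)
  => ( x - 7 ) == 17
stmt 1: x := z - y  -- replace 1 occurrence(s) of x with (z - y)
  => ( ( z - y ) - 7 ) == 17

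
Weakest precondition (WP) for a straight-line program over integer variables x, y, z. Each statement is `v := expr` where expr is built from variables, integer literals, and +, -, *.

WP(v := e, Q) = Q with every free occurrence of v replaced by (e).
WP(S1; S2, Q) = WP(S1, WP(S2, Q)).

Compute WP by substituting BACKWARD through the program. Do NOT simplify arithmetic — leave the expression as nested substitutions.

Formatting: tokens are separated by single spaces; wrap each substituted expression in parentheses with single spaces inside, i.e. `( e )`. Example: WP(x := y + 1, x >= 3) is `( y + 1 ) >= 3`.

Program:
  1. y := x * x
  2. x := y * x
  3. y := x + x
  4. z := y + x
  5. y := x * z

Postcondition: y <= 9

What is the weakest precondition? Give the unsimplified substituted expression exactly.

Answer: ( ( ( x * x ) * x ) * ( ( ( ( x * x ) * x ) + ( ( x * x ) * x ) ) + ( ( x * x ) * x ) ) ) <= 9

Derivation:
post: y <= 9
stmt 5: y := x * z  -- replace 1 occurrence(s) of y with (x * z)
  => ( x * z ) <= 9
stmt 4: z := y + x  -- replace 1 occurrence(s) of z with (y + x)
  => ( x * ( y + x ) ) <= 9
stmt 3: y := x + x  -- replace 1 occurrence(s) of y with (x + x)
  => ( x * ( ( x + x ) + x ) ) <= 9
stmt 2: x := y * x  -- replace 4 occurrence(s) of x with (y * x)
  => ( ( y * x ) * ( ( ( y * x ) + ( y * x ) ) + ( y * x ) ) ) <= 9
stmt 1: y := x * x  -- replace 4 occurrence(s) of y with (x * x)
  => ( ( ( x * x ) * x ) * ( ( ( ( x * x ) * x ) + ( ( x * x ) * x ) ) + ( ( x * x ) * x ) ) ) <= 9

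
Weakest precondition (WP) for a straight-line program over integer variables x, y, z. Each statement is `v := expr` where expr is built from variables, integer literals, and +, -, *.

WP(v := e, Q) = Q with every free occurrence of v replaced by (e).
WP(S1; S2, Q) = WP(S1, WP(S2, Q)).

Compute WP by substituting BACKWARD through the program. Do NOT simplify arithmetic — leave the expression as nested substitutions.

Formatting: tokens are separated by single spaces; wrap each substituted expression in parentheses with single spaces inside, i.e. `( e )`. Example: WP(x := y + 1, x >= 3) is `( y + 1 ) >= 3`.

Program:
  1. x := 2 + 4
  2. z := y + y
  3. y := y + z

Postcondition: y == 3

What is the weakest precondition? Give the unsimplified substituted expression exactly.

post: y == 3
stmt 3: y := y + z  -- replace 1 occurrence(s) of y with (y + z)
  => ( y + z ) == 3
stmt 2: z := y + y  -- replace 1 occurrence(s) of z with (y + y)
  => ( y + ( y + y ) ) == 3
stmt 1: x := 2 + 4  -- replace 0 occurrence(s) of x with (2 + 4)
  => ( y + ( y + y ) ) == 3

Answer: ( y + ( y + y ) ) == 3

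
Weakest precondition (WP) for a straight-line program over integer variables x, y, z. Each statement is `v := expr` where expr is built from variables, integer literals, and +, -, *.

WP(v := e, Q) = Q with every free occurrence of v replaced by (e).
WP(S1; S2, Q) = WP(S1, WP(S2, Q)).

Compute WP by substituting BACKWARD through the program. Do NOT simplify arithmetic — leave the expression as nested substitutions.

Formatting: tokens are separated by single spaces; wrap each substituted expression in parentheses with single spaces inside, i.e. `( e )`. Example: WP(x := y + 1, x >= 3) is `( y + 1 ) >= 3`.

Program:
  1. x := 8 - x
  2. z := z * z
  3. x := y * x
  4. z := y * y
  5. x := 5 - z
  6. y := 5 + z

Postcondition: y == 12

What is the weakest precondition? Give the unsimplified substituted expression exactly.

post: y == 12
stmt 6: y := 5 + z  -- replace 1 occurrence(s) of y with (5 + z)
  => ( 5 + z ) == 12
stmt 5: x := 5 - z  -- replace 0 occurrence(s) of x with (5 - z)
  => ( 5 + z ) == 12
stmt 4: z := y * y  -- replace 1 occurrence(s) of z with (y * y)
  => ( 5 + ( y * y ) ) == 12
stmt 3: x := y * x  -- replace 0 occurrence(s) of x with (y * x)
  => ( 5 + ( y * y ) ) == 12
stmt 2: z := z * z  -- replace 0 occurrence(s) of z with (z * z)
  => ( 5 + ( y * y ) ) == 12
stmt 1: x := 8 - x  -- replace 0 occurrence(s) of x with (8 - x)
  => ( 5 + ( y * y ) ) == 12

Answer: ( 5 + ( y * y ) ) == 12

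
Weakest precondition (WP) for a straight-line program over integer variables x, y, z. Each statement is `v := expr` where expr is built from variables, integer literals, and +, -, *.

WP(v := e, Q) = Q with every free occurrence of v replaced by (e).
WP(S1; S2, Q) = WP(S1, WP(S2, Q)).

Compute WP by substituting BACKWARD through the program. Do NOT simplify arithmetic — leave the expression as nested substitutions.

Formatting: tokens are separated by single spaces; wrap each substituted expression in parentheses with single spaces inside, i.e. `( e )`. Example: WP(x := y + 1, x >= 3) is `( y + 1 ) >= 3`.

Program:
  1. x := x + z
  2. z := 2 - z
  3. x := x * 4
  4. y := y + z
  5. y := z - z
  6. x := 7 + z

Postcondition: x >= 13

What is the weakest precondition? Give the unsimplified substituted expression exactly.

post: x >= 13
stmt 6: x := 7 + z  -- replace 1 occurrence(s) of x with (7 + z)
  => ( 7 + z ) >= 13
stmt 5: y := z - z  -- replace 0 occurrence(s) of y with (z - z)
  => ( 7 + z ) >= 13
stmt 4: y := y + z  -- replace 0 occurrence(s) of y with (y + z)
  => ( 7 + z ) >= 13
stmt 3: x := x * 4  -- replace 0 occurrence(s) of x with (x * 4)
  => ( 7 + z ) >= 13
stmt 2: z := 2 - z  -- replace 1 occurrence(s) of z with (2 - z)
  => ( 7 + ( 2 - z ) ) >= 13
stmt 1: x := x + z  -- replace 0 occurrence(s) of x with (x + z)
  => ( 7 + ( 2 - z ) ) >= 13

Answer: ( 7 + ( 2 - z ) ) >= 13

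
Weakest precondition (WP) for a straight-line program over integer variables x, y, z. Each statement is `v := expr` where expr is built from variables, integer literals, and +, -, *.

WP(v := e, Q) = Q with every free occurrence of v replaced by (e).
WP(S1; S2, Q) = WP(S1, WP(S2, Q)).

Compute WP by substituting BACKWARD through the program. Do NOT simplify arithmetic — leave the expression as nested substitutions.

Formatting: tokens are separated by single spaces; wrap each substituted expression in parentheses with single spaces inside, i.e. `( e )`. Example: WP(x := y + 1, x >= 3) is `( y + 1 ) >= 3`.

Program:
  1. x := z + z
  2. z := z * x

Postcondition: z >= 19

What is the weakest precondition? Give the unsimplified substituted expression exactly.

post: z >= 19
stmt 2: z := z * x  -- replace 1 occurrence(s) of z with (z * x)
  => ( z * x ) >= 19
stmt 1: x := z + z  -- replace 1 occurrence(s) of x with (z + z)
  => ( z * ( z + z ) ) >= 19

Answer: ( z * ( z + z ) ) >= 19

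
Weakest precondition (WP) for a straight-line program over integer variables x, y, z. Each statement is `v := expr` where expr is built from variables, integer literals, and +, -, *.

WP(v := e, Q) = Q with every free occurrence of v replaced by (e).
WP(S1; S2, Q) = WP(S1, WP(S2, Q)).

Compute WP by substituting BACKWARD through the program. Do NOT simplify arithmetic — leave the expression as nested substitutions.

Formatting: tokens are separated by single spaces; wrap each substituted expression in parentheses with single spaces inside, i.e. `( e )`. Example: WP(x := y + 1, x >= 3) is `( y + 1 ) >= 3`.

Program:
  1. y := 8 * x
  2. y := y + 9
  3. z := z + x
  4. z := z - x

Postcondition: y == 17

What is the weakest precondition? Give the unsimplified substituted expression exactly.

Answer: ( ( 8 * x ) + 9 ) == 17

Derivation:
post: y == 17
stmt 4: z := z - x  -- replace 0 occurrence(s) of z with (z - x)
  => y == 17
stmt 3: z := z + x  -- replace 0 occurrence(s) of z with (z + x)
  => y == 17
stmt 2: y := y + 9  -- replace 1 occurrence(s) of y with (y + 9)
  => ( y + 9 ) == 17
stmt 1: y := 8 * x  -- replace 1 occurrence(s) of y with (8 * x)
  => ( ( 8 * x ) + 9 ) == 17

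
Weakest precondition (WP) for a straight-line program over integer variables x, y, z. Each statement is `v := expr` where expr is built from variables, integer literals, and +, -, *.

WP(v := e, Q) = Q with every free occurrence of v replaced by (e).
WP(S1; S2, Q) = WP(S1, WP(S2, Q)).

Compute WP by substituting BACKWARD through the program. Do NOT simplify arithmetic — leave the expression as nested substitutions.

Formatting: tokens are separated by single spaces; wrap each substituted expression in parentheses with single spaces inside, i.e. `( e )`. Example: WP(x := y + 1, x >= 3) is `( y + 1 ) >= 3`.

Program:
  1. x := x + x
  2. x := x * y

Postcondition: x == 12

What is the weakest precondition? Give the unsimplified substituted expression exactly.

post: x == 12
stmt 2: x := x * y  -- replace 1 occurrence(s) of x with (x * y)
  => ( x * y ) == 12
stmt 1: x := x + x  -- replace 1 occurrence(s) of x with (x + x)
  => ( ( x + x ) * y ) == 12

Answer: ( ( x + x ) * y ) == 12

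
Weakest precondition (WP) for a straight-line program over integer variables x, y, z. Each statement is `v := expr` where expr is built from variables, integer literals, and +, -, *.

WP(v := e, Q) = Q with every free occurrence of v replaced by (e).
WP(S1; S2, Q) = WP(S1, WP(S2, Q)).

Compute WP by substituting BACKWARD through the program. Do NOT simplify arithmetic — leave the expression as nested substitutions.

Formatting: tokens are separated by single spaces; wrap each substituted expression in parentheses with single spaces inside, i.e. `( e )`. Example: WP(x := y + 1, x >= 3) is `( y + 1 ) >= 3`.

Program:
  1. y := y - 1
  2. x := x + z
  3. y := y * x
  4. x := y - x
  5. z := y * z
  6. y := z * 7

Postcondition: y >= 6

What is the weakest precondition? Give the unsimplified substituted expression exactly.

post: y >= 6
stmt 6: y := z * 7  -- replace 1 occurrence(s) of y with (z * 7)
  => ( z * 7 ) >= 6
stmt 5: z := y * z  -- replace 1 occurrence(s) of z with (y * z)
  => ( ( y * z ) * 7 ) >= 6
stmt 4: x := y - x  -- replace 0 occurrence(s) of x with (y - x)
  => ( ( y * z ) * 7 ) >= 6
stmt 3: y := y * x  -- replace 1 occurrence(s) of y with (y * x)
  => ( ( ( y * x ) * z ) * 7 ) >= 6
stmt 2: x := x + z  -- replace 1 occurrence(s) of x with (x + z)
  => ( ( ( y * ( x + z ) ) * z ) * 7 ) >= 6
stmt 1: y := y - 1  -- replace 1 occurrence(s) of y with (y - 1)
  => ( ( ( ( y - 1 ) * ( x + z ) ) * z ) * 7 ) >= 6

Answer: ( ( ( ( y - 1 ) * ( x + z ) ) * z ) * 7 ) >= 6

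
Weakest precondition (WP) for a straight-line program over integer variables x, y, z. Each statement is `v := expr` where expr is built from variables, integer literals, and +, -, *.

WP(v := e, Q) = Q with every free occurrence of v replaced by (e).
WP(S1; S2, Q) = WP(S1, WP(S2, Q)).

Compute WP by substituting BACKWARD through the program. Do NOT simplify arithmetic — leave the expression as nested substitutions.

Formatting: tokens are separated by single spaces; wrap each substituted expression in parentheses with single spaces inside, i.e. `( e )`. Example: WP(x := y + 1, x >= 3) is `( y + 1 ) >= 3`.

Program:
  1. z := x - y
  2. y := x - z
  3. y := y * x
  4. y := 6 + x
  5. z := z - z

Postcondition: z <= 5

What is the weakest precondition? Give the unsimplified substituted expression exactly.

post: z <= 5
stmt 5: z := z - z  -- replace 1 occurrence(s) of z with (z - z)
  => ( z - z ) <= 5
stmt 4: y := 6 + x  -- replace 0 occurrence(s) of y with (6 + x)
  => ( z - z ) <= 5
stmt 3: y := y * x  -- replace 0 occurrence(s) of y with (y * x)
  => ( z - z ) <= 5
stmt 2: y := x - z  -- replace 0 occurrence(s) of y with (x - z)
  => ( z - z ) <= 5
stmt 1: z := x - y  -- replace 2 occurrence(s) of z with (x - y)
  => ( ( x - y ) - ( x - y ) ) <= 5

Answer: ( ( x - y ) - ( x - y ) ) <= 5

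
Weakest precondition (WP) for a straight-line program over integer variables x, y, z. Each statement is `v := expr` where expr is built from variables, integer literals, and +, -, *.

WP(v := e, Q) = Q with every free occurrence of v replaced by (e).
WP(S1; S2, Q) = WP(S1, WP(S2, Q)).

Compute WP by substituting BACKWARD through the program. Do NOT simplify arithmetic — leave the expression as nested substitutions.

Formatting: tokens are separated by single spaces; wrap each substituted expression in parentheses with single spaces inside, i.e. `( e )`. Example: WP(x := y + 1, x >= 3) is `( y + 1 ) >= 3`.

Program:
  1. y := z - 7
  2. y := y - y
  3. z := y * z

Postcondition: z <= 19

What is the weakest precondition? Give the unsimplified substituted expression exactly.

Answer: ( ( ( z - 7 ) - ( z - 7 ) ) * z ) <= 19

Derivation:
post: z <= 19
stmt 3: z := y * z  -- replace 1 occurrence(s) of z with (y * z)
  => ( y * z ) <= 19
stmt 2: y := y - y  -- replace 1 occurrence(s) of y with (y - y)
  => ( ( y - y ) * z ) <= 19
stmt 1: y := z - 7  -- replace 2 occurrence(s) of y with (z - 7)
  => ( ( ( z - 7 ) - ( z - 7 ) ) * z ) <= 19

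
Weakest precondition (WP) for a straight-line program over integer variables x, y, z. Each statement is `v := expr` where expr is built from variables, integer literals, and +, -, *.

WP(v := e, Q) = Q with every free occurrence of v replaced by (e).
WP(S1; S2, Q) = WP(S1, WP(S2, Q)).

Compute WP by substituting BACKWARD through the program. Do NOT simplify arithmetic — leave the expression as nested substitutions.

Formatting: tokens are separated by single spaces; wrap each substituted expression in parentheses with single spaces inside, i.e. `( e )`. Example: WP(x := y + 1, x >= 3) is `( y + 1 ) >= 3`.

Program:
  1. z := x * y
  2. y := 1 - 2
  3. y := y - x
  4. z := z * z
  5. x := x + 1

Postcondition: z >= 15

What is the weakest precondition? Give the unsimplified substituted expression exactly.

post: z >= 15
stmt 5: x := x + 1  -- replace 0 occurrence(s) of x with (x + 1)
  => z >= 15
stmt 4: z := z * z  -- replace 1 occurrence(s) of z with (z * z)
  => ( z * z ) >= 15
stmt 3: y := y - x  -- replace 0 occurrence(s) of y with (y - x)
  => ( z * z ) >= 15
stmt 2: y := 1 - 2  -- replace 0 occurrence(s) of y with (1 - 2)
  => ( z * z ) >= 15
stmt 1: z := x * y  -- replace 2 occurrence(s) of z with (x * y)
  => ( ( x * y ) * ( x * y ) ) >= 15

Answer: ( ( x * y ) * ( x * y ) ) >= 15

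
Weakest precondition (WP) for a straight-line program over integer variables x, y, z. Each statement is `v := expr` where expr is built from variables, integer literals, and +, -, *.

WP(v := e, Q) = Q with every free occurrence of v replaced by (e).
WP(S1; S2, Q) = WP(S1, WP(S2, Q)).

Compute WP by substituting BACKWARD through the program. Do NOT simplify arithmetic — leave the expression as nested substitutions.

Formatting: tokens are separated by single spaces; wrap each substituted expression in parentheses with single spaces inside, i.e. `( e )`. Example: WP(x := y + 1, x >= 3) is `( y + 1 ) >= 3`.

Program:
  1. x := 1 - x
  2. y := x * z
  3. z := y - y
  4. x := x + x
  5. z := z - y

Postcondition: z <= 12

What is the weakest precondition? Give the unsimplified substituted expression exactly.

post: z <= 12
stmt 5: z := z - y  -- replace 1 occurrence(s) of z with (z - y)
  => ( z - y ) <= 12
stmt 4: x := x + x  -- replace 0 occurrence(s) of x with (x + x)
  => ( z - y ) <= 12
stmt 3: z := y - y  -- replace 1 occurrence(s) of z with (y - y)
  => ( ( y - y ) - y ) <= 12
stmt 2: y := x * z  -- replace 3 occurrence(s) of y with (x * z)
  => ( ( ( x * z ) - ( x * z ) ) - ( x * z ) ) <= 12
stmt 1: x := 1 - x  -- replace 3 occurrence(s) of x with (1 - x)
  => ( ( ( ( 1 - x ) * z ) - ( ( 1 - x ) * z ) ) - ( ( 1 - x ) * z ) ) <= 12

Answer: ( ( ( ( 1 - x ) * z ) - ( ( 1 - x ) * z ) ) - ( ( 1 - x ) * z ) ) <= 12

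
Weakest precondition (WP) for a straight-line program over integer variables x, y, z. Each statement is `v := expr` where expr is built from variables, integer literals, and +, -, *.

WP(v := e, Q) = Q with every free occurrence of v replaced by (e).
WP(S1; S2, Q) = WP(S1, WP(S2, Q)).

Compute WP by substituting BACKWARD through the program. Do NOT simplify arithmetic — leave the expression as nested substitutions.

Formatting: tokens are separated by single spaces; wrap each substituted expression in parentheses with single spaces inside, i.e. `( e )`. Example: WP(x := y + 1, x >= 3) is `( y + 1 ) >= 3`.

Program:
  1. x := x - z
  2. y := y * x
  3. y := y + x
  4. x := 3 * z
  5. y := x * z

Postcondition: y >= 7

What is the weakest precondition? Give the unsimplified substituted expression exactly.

post: y >= 7
stmt 5: y := x * z  -- replace 1 occurrence(s) of y with (x * z)
  => ( x * z ) >= 7
stmt 4: x := 3 * z  -- replace 1 occurrence(s) of x with (3 * z)
  => ( ( 3 * z ) * z ) >= 7
stmt 3: y := y + x  -- replace 0 occurrence(s) of y with (y + x)
  => ( ( 3 * z ) * z ) >= 7
stmt 2: y := y * x  -- replace 0 occurrence(s) of y with (y * x)
  => ( ( 3 * z ) * z ) >= 7
stmt 1: x := x - z  -- replace 0 occurrence(s) of x with (x - z)
  => ( ( 3 * z ) * z ) >= 7

Answer: ( ( 3 * z ) * z ) >= 7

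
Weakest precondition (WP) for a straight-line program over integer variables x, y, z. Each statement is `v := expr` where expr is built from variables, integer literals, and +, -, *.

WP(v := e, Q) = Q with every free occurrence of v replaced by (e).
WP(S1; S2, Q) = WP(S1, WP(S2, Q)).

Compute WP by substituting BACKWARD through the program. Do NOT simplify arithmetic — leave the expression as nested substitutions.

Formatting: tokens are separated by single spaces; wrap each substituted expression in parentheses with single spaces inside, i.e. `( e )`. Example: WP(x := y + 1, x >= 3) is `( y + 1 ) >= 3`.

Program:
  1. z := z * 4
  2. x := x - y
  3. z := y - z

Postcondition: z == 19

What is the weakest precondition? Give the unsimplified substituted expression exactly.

post: z == 19
stmt 3: z := y - z  -- replace 1 occurrence(s) of z with (y - z)
  => ( y - z ) == 19
stmt 2: x := x - y  -- replace 0 occurrence(s) of x with (x - y)
  => ( y - z ) == 19
stmt 1: z := z * 4  -- replace 1 occurrence(s) of z with (z * 4)
  => ( y - ( z * 4 ) ) == 19

Answer: ( y - ( z * 4 ) ) == 19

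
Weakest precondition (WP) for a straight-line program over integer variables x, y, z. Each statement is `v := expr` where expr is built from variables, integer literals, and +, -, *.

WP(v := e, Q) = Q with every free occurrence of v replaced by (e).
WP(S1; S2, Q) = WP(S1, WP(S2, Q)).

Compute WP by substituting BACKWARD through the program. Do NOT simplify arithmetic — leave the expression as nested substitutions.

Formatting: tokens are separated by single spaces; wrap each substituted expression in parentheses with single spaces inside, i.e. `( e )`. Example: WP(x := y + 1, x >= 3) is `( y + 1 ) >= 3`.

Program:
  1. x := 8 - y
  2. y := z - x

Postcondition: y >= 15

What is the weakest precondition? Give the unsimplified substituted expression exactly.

post: y >= 15
stmt 2: y := z - x  -- replace 1 occurrence(s) of y with (z - x)
  => ( z - x ) >= 15
stmt 1: x := 8 - y  -- replace 1 occurrence(s) of x with (8 - y)
  => ( z - ( 8 - y ) ) >= 15

Answer: ( z - ( 8 - y ) ) >= 15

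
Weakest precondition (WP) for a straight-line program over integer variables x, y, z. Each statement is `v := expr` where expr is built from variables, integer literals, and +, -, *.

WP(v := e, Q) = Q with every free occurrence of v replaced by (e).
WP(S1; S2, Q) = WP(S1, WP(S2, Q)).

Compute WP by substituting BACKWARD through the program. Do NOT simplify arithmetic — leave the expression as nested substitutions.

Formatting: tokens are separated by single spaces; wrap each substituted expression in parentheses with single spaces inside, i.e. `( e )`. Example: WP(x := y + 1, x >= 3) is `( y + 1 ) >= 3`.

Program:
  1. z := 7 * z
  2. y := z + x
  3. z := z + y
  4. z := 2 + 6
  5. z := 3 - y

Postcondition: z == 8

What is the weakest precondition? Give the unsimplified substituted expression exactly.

Answer: ( 3 - ( ( 7 * z ) + x ) ) == 8

Derivation:
post: z == 8
stmt 5: z := 3 - y  -- replace 1 occurrence(s) of z with (3 - y)
  => ( 3 - y ) == 8
stmt 4: z := 2 + 6  -- replace 0 occurrence(s) of z with (2 + 6)
  => ( 3 - y ) == 8
stmt 3: z := z + y  -- replace 0 occurrence(s) of z with (z + y)
  => ( 3 - y ) == 8
stmt 2: y := z + x  -- replace 1 occurrence(s) of y with (z + x)
  => ( 3 - ( z + x ) ) == 8
stmt 1: z := 7 * z  -- replace 1 occurrence(s) of z with (7 * z)
  => ( 3 - ( ( 7 * z ) + x ) ) == 8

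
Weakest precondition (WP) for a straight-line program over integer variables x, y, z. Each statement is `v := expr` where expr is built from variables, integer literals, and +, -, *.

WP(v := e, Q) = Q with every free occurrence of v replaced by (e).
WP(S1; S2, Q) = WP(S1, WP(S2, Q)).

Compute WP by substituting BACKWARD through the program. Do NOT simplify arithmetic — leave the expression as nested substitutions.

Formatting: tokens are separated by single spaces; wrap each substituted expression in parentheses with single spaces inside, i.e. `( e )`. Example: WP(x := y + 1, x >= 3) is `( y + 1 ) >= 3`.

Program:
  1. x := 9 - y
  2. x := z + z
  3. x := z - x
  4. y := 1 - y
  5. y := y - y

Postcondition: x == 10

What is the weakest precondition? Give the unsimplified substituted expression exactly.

post: x == 10
stmt 5: y := y - y  -- replace 0 occurrence(s) of y with (y - y)
  => x == 10
stmt 4: y := 1 - y  -- replace 0 occurrence(s) of y with (1 - y)
  => x == 10
stmt 3: x := z - x  -- replace 1 occurrence(s) of x with (z - x)
  => ( z - x ) == 10
stmt 2: x := z + z  -- replace 1 occurrence(s) of x with (z + z)
  => ( z - ( z + z ) ) == 10
stmt 1: x := 9 - y  -- replace 0 occurrence(s) of x with (9 - y)
  => ( z - ( z + z ) ) == 10

Answer: ( z - ( z + z ) ) == 10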